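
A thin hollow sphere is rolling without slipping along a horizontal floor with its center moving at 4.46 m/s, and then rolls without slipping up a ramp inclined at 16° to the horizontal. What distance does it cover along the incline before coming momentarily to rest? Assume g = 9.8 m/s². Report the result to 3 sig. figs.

d ≈ 6.14 m

Here I = (2/3)MR², so the shape factor k = I/(MR²) = 2/3.
Pure rolling means v = ωR; then KE = ½Mv² + ½I(v/R)² = ½(1+k)Mv² = (5/6)Mv².
Setting this equal to Mgh gives the vertical rise h = (1+k)v₀²/(2g) = 1.667×4.46²/(2×9.8) = 1.691 m.
The distance along the slope is d = h/sinθ = 1.691/sin16° ≈ 6.14 m.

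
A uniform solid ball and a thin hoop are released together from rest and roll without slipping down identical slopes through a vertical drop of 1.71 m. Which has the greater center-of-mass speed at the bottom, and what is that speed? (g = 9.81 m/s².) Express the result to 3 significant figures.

the uniform solid ball, at v ≈ 4.90 m/s

For rolling without slipping, Mgh = ½(1+k)Mv² where k = I/(MR²), so v = √(2gh/(1+k)).
Uniform solid ball: k = 0.4, giving v = √(2×9.81×1.71/1.4) = 4.895 m/s.
Thin hoop: k = 1, giving v = √(2×9.81×1.71/2) = 4.096 m/s.
The smaller k wins: the uniform solid ball, at ≈ 4.90 m/s.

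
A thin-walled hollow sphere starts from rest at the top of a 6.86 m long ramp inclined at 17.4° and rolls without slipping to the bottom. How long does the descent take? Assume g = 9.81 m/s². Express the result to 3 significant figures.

t ≈ 2.79 s

The moment of inertia is (2/3)MR², giving k ≡ I/(MR²) = 2/3.
Along the incline Mg sinθ − f = Ma, and torque about the center fR = Iα = kMR²(a/R) gives f = kMa.
Hence a = g sinθ/(1+k) = 9.81×sin17.4°/1.667 = 1.76 m/s².
With constant a from rest, t = √(2L/a) = √(2·6.86/1.76) ≈ 2.79 s.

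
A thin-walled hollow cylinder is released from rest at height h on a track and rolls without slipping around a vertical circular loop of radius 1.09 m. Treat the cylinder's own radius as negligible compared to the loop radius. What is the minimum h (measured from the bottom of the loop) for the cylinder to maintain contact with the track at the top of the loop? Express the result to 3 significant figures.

For this body I = MR², i.e. k = I/(MR²) = 1.
At the top of the loop, the minimum-contact condition is Mg = Mv_top²/r, so v_top² = gr.
With ω = v/R, the kinetic energy at speed v is ½(1+k)Mv² = Mv².
Energy conservation from release (height h) to the top (height 2r): Mgh = Mg(2r) + M·gr.
Thus h_min = 2r + (1+k)r/2 = r(2 + 2/2) = 1.09 × 3 ≈ 3.27 m.

h_min ≈ 3.27 m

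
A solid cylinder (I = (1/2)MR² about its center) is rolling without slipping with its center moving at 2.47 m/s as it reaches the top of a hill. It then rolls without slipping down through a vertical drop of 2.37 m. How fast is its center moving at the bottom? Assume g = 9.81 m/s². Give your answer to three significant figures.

v ≈ 6.09 m/s

Here I = (1/2)MR², so the shape factor k = I/(MR²) = 0.5.
Since it rolls without slipping, ω = v/R and KE = ½Mv² + ½Iω² = ½(1+k)Mv² = (3/4)Mv².
Energy conservation: (3/4)Mv₀² + Mgh = (3/4)Mv², so v² = v₀² + 2gh/(1+k).
v = √(2.47² + 2×9.81×2.37/1.5) = √37.1 ≈ 6.09 m/s.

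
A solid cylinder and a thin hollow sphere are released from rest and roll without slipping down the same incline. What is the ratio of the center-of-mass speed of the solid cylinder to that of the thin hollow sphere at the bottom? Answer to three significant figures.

v_ratio ≈ 1.05

Each satisfies Mgh = ½(1+k)Mv² with k = I/(MR²), so v ∝ 1/√(1+k).
For the solid cylinder k = 0.5; for the thin hollow sphere k = 2/3.
v₁/v₂ = √((1+k₂)/(1+k₁)) = √(1.667/1.5) ≈ 1.05.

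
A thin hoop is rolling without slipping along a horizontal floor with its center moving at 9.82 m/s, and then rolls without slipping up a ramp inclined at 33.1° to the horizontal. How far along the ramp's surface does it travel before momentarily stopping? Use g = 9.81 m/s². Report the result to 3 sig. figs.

Here I = MR², so the shape factor k = I/(MR²) = 1.
Rolling without slipping gives ω = v/R, so the total kinetic energy is ½Mv² + ½Iω² = ½(1+k)Mv² = Mv².
Setting this equal to Mgh gives the vertical rise h = (1+k)v₀²/(2g) = 2×9.82²/(2×9.81) = 9.83 m.
The distance along the slope is d = h/sinθ = 9.83/sin33.1° ≈ 18.0 m.

d ≈ 18.0 m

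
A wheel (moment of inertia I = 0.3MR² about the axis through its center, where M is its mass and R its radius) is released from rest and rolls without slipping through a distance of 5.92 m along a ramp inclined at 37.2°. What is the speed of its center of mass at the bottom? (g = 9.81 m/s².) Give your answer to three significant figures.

v ≈ 7.35 m/s

With I = 0.3MR², the ratio k = I/(MR²) is 0.3.
Pure rolling means v = ωR; then KE = ½Mv² + ½I(v/R)² = ½(1+k)Mv² = (13/20)Mv².
The vertical drop is h = L sinθ = 5.92 × sin37.2° = 3.579 m.
Energy conservation: Mgh = (13/20)Mv², so v = √(2gh/(1+k)) = √(2 × 9.81 × 3.579 / 1.3) ≈ 7.35 m/s.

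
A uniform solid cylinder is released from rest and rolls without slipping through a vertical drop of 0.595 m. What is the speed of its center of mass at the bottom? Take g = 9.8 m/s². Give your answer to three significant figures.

v ≈ 2.79 m/s

The moment of inertia is (1/2)MR², giving k ≡ I/(MR²) = 0.5.
Since it rolls without slipping, ω = v/R and KE = ½Mv² + ½Iω² = ½(1+k)Mv² = (3/4)Mv².
Setting Mgh = (3/4)Mv² gives v = √(2gh/(1+k)) = √(2·9.8·0.595/1.5) ≈ 2.79 m/s.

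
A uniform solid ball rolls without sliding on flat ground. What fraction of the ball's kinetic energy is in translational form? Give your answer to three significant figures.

fraction ≈ 0.714

Here I = (2/5)MR², so the shape factor k = I/(MR²) = 0.4.
Since ω = v/R, the translational part is ½Mv² and the rotational part is ½I(v/R)² = ½kMv²; the total is ½(1+k)Mv².
The translational fraction is therefore 1/(1+k) = 1/1.4 ≈ 0.714.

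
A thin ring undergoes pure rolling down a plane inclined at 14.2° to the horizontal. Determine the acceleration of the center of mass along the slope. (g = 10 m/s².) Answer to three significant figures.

a ≈ 1.23 m/s²

With I = MR², the ratio k = I/(MR²) is 1.
Translational: Mg sinθ − f = Ma. Rotational about the CM: fR = Iα = kMRa, so f = kMa.
Eliminating f: Mg sinθ = (1+k)Ma, so a = g sinθ/(1+k) = 10 × sin14.2° / 2 ≈ 1.23 m/s².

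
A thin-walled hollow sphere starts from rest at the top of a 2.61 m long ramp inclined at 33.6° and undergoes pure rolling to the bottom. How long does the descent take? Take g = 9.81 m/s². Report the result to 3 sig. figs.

The moment of inertia is (2/3)MR², giving k ≡ I/(MR²) = 2/3.
Along the incline Mg sinθ − f = Ma, and torque about the center fR = Iα = kMR²(a/R) gives f = kMa.
Hence a = g sinθ/(1+k) = 9.81×sin33.6°/1.667 = 3.257 m/s².
Starting from rest, L = ½at², so t = √(2L/a) = √(2×2.61/3.257) ≈ 1.27 s.

t ≈ 1.27 s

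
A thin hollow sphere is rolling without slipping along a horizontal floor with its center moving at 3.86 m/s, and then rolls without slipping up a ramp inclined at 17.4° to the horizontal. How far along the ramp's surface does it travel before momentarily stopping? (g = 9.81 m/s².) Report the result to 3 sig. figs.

d ≈ 4.23 m

For this body I = (2/3)MR², i.e. k = I/(MR²) = 2/3.
The rolling condition ω = v/R makes the rotational term ½I(v/R)² = ½kMv², so KE_total = ½(1+k)Mv² = (5/6)Mv².
Setting this equal to Mgh gives the vertical rise h = (1+k)v₀²/(2g) = 1.667×3.86²/(2×9.81) = 1.266 m.
The distance along the slope is d = h/sinθ = 1.266/sin17.4° ≈ 4.23 m.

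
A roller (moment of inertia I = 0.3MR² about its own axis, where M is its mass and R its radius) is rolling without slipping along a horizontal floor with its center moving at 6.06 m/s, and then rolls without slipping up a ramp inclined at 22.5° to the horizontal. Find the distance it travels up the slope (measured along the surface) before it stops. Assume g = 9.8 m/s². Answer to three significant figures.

d ≈ 6.36 m

With I = 0.3MR², the ratio k = I/(MR²) is 0.3.
Rolling without slipping gives ω = v/R, so the total kinetic energy is ½Mv² + ½Iω² = ½(1+k)Mv² = (13/20)Mv².
Setting this equal to Mgh gives the vertical rise h = (1+k)v₀²/(2g) = 1.3×6.06²/(2×9.8) = 2.436 m.
Along the incline, d = h/sinθ = 2.436/sin22.5° ≈ 6.36 m.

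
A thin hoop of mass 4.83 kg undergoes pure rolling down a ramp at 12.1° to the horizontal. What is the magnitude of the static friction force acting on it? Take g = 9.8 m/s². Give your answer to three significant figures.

With I = MR², the ratio k = I/(MR²) is 1.
Along the incline Mg sinθ − f = Ma, and torque about the center fR = Iα = kMR²(a/R) gives f = kMa.
Combining, a = g sinθ/(1+k) and f = kMa = kMg sinθ/(1+k).
f = 1 × 4.83 × 9.8 × sin12.1° / 2 ≈ 4.96 N.

f ≈ 4.96 N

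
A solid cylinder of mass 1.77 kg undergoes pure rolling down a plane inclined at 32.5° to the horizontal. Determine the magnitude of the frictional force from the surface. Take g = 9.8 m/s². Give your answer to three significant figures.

f ≈ 3.11 N

For this body I = (1/2)MR², i.e. k = I/(MR²) = 0.5.
Translational: Mg sinθ − f = Ma. Rotational about the CM: fR = Iα = kMRa, so f = kMa.
Combining, a = g sinθ/(1+k) and f = kMa = kMg sinθ/(1+k).
f = 0.5 × 1.77 × 9.8 × sin32.5° / 1.5 ≈ 3.11 N.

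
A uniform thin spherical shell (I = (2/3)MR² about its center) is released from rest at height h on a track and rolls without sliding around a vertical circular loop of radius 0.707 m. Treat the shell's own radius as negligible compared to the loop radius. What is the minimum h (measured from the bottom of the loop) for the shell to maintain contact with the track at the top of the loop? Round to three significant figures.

With I = (2/3)MR², the ratio k = I/(MR²) is 2/3.
At the top of the loop, the minimum-contact condition is Mg = Mv_top²/r, so v_top² = gr.
With ω = v/R, the kinetic energy at speed v is ½(1+k)Mv² = (5/6)Mv².
Energy conservation from release (height h) to the top (height 2r): Mgh = Mg(2r) + (5/6)M·gr.
Thus h_min = 2r + (1+k)r/2 = r(2 + 1.667/2) = 0.707 × 2.833 ≈ 2.00 m.

h_min ≈ 2.00 m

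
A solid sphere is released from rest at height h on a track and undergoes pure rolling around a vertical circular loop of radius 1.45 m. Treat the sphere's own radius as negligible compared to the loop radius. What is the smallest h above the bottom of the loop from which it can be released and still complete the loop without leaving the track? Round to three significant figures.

h_min ≈ 3.92 m

With I = (2/5)MR², the ratio k = I/(MR²) is 0.4.
At the top of the loop, the minimum-contact condition is Mg = Mv_top²/r, so v_top² = gr.
With ω = v/R, the kinetic energy at speed v is ½(1+k)Mv² = (7/10)Mv².
Energy conservation from release (height h) to the top (height 2r): Mgh = Mg(2r) + (7/10)M·gr.
Thus h_min = 2r + (1+k)r/2 = r(2 + 1.4/2) = 1.45 × 2.7 ≈ 3.92 m.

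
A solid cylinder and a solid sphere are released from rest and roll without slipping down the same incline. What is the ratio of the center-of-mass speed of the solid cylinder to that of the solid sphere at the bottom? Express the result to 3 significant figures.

v_ratio ≈ 0.966

Each satisfies Mgh = ½(1+k)Mv² with k = I/(MR²), so v ∝ 1/√(1+k).
For the solid cylinder k = 0.5; for the solid sphere k = 0.4.
v₁/v₂ = √((1+k₂)/(1+k₁)) = √(1.4/1.5) ≈ 0.966.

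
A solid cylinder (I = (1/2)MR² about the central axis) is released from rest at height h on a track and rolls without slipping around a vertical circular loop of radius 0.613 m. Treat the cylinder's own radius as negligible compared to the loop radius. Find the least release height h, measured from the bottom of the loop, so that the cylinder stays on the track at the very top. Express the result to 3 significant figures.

h_min ≈ 1.69 m

Here I = (1/2)MR², so the shape factor k = I/(MR²) = 0.5.
At the top of the loop, the minimum-contact condition is Mg = Mv_top²/r, so v_top² = gr.
With ω = v/R, the kinetic energy at speed v is ½(1+k)Mv² = (3/4)Mv².
Energy conservation from release (height h) to the top (height 2r): Mgh = Mg(2r) + (3/4)M·gr.
Thus h_min = 2r + (1+k)r/2 = r(2 + 1.5/2) = 0.613 × 2.75 ≈ 1.69 m.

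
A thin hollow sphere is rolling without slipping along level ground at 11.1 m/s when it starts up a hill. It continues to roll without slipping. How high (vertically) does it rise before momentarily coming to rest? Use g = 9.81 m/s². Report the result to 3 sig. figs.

With I = (2/3)MR², the ratio k = I/(MR²) is 2/3.
The rolling condition ω = v/R makes the rotational term ½I(v/R)² = ½kMv², so KE_total = ½(1+k)Mv² = (5/6)Mv².
All of this converts to potential energy at the highest point: (5/6)Mv₀² = Mgh.
Thus h = (1+k)v₀²/(2g) = 1.667 × 11.1² / (2 × 9.81) ≈ 10.5 m.

h ≈ 10.5 m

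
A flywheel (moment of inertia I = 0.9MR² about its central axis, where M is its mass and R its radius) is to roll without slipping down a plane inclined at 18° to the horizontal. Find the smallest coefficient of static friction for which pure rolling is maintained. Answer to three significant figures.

μ_min ≈ 0.154

Here I = 0.9MR², so the shape factor k = I/(MR²) = 0.9.
Newton's second law down the slope: Mg sinθ − f = Ma. The torque equation fR = Iα (with α = a/R) gives f = kMa.
These give a = g sinθ/(1+k) and the required friction f = kMg sinθ/(1+k).
The normal force is N = Mg cosθ, so μ_min = f/N = k tanθ/(1+k).
μ_min = 0.9 × tan18° / 1.9 ≈ 0.154.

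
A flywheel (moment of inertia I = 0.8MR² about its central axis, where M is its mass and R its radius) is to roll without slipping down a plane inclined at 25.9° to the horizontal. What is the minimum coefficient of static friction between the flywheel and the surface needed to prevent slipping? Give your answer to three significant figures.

μ_min ≈ 0.216

Here I = 0.8MR², so the shape factor k = I/(MR²) = 0.8.
Along the incline Mg sinθ − f = Ma, and torque about the center fR = Iα = kMR²(a/R) gives f = kMa.
These give a = g sinθ/(1+k) and the required friction f = kMg sinθ/(1+k).
With N = Mg cosθ, the no-slip condition f ≤ μN gives μ_min = f/N = k tanθ/(1+k).
μ_min = 0.8 × tan25.9° / 1.8 ≈ 0.216.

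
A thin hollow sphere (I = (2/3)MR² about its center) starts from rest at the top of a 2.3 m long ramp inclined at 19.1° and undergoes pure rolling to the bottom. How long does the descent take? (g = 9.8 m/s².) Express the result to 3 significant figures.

t ≈ 1.55 s

Here I = (2/3)MR², so the shape factor k = I/(MR²) = 2/3.
Along the incline Mg sinθ − f = Ma, and torque about the center fR = Iα = kMR²(a/R) gives f = kMa.
Hence a = g sinθ/(1+k) = 9.8×sin19.1°/1.667 = 1.924 m/s².
With constant a from rest, t = √(2L/a) = √(2·2.3/1.924) ≈ 1.55 s.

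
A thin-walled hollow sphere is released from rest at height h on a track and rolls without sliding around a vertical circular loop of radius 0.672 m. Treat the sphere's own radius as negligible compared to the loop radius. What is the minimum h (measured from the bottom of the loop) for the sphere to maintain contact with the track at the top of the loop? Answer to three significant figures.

For this body I = (2/3)MR², i.e. k = I/(MR²) = 2/3.
At the top, contact is just lost when gravity alone supplies the centripetal force: Mg = Mv_top²/r, i.e. v_top² = gr.
With ω = v/R, the kinetic energy at speed v is ½(1+k)Mv² = (5/6)Mv².
Energy conservation from release (height h) to the top (height 2r): Mgh = Mg(2r) + (5/6)M·gr.
Thus h_min = 2r + (1+k)r/2 = r(2 + 1.667/2) = 0.672 × 2.833 ≈ 1.90 m.

h_min ≈ 1.90 m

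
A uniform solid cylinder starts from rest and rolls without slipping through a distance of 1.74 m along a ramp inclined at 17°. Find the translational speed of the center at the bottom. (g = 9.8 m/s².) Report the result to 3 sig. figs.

v ≈ 2.58 m/s

For this body I = (1/2)MR², i.e. k = I/(MR²) = 0.5.
Since it rolls without slipping, ω = v/R and KE = ½Mv² + ½Iω² = ½(1+k)Mv² = (3/4)Mv².
The vertical drop is h = L sinθ = 1.74 × sin17° = 0.5087 m.
Energy conservation: Mgh = (3/4)Mv², so v = √(2gh/(1+k)) = √(2 × 9.8 × 0.5087 / 1.5) ≈ 2.58 m/s.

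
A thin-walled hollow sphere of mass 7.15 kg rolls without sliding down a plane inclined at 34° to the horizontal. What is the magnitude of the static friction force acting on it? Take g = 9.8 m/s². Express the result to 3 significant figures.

For this body I = (2/3)MR², i.e. k = I/(MR²) = 2/3.
Translational: Mg sinθ − f = Ma. Rotational about the CM: fR = Iα = kMRa, so f = kMa.
Combining, a = g sinθ/(1+k) and f = kMa = kMg sinθ/(1+k).
f = (2/3) × 7.15 × 9.8 × sin34° / 1.667 ≈ 15.7 N.

f ≈ 15.7 N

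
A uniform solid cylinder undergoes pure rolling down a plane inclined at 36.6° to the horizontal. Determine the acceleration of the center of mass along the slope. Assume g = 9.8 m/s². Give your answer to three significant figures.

a ≈ 3.90 m/s²

Here I = (1/2)MR², so the shape factor k = I/(MR²) = 0.5.
Along the incline Mg sinθ − f = Ma, and torque about the center fR = Iα = kMR²(a/R) gives f = kMa.
Eliminating f: Mg sinθ = (1+k)Ma, so a = g sinθ/(1+k) = 9.8 × sin36.6° / 1.5 ≈ 3.90 m/s².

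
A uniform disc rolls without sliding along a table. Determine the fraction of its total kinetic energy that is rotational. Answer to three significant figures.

fraction ≈ 0.333

With I = (1/2)MR², the ratio k = I/(MR²) is 0.5.
Since ω = v/R, the translational part is ½Mv² and the rotational part is ½I(v/R)² = ½kMv²; the total is ½(1+k)Mv².
The rotational fraction is therefore k/(1+k) = 0.5/1.5 ≈ 0.333.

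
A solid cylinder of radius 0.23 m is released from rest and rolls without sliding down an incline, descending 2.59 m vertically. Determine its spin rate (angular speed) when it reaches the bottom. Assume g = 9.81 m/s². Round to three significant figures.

With I = (1/2)MR², the ratio k = I/(MR²) is 0.5.
Pure rolling means v = ωR; then KE = ½Mv² + ½I(v/R)² = ½(1+k)Mv² = (3/4)Mv².
Energy conservation Mgh = ½(1+k)Mv² gives v = √(2gh/(1+k)) = √(2 × 9.81 × 2.59 / 1.5) = 5.82 m/s.
The angular speed follows from ω = v/R = 5.82/0.23 ≈ 25.3 rad/s.

ω ≈ 25.3 rad/s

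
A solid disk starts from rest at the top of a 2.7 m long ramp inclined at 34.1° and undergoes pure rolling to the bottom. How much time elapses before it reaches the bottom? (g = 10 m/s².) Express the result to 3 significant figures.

t ≈ 1.20 s

Here I = (1/2)MR², so the shape factor k = I/(MR²) = 0.5.
Along the incline Mg sinθ − f = Ma, and torque about the center fR = Iα = kMR²(a/R) gives f = kMa.
Hence a = g sinθ/(1+k) = 10×sin34.1°/1.5 = 3.738 m/s².
With constant a from rest, t = √(2L/a) = √(2·2.7/3.738) ≈ 1.20 s.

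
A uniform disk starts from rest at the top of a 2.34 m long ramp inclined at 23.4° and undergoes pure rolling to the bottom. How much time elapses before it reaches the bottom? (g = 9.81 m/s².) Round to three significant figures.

t ≈ 1.34 s

The moment of inertia is (1/2)MR², giving k ≡ I/(MR²) = 0.5.
Newton's second law down the slope: Mg sinθ − f = Ma. The torque equation fR = Iα (with α = a/R) gives f = kMa.
Hence a = g sinθ/(1+k) = 9.81×sin23.4°/1.5 = 2.597 m/s².
Starting from rest, L = ½at², so t = √(2L/a) = √(2×2.34/2.597) ≈ 1.34 s.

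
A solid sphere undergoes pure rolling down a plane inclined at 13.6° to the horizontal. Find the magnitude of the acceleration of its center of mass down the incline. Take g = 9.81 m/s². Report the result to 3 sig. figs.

a ≈ 1.65 m/s²

For this body I = (2/5)MR², i.e. k = I/(MR²) = 0.4.
Translational: Mg sinθ − f = Ma. Rotational about the CM: fR = Iα = kMRa, so f = kMa.
Eliminating f: Mg sinθ = (1+k)Ma, so a = g sinθ/(1+k) = 9.81 × sin13.6° / 1.4 ≈ 1.65 m/s².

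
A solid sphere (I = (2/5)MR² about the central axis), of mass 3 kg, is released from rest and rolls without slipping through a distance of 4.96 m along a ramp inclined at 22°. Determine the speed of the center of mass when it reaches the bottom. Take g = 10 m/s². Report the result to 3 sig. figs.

For this body I = (2/5)MR², i.e. k = I/(MR²) = 0.4.
The rolling condition ω = v/R makes the rotational term ½I(v/R)² = ½kMv², so KE_total = ½(1+k)Mv² = (7/10)Mv².
The vertical drop is h = L sinθ = 4.96 × sin22° = 1.858 m.
Energy conservation: Mgh = (7/10)Mv², so v = √(2gh/(1+k)) = √(2 × 10 × 1.858 / 1.4) ≈ 5.15 m/s.

v ≈ 5.15 m/s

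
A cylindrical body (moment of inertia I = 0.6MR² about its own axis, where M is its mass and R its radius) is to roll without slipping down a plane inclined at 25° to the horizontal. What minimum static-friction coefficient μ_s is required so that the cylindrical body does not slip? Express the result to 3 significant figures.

The moment of inertia is 0.6MR², giving k ≡ I/(MR²) = 0.6.
Along the incline Mg sinθ − f = Ma, and torque about the center fR = Iα = kMR²(a/R) gives f = kMa.
These give a = g sinθ/(1+k) and the required friction f = kMg sinθ/(1+k).
The normal force is N = Mg cosθ, so μ_min = f/N = k tanθ/(1+k).
μ_min = 0.6 × tan25° / 1.6 ≈ 0.175.

μ_min ≈ 0.175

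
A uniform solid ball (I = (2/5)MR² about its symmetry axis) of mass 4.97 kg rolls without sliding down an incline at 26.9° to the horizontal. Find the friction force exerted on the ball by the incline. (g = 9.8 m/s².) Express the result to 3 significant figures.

f ≈ 6.30 N

The moment of inertia is (2/5)MR², giving k ≡ I/(MR²) = 0.4.
Along the incline Mg sinθ − f = Ma, and torque about the center fR = Iα = kMR²(a/R) gives f = kMa.
Combining, a = g sinθ/(1+k) and f = kMa = kMg sinθ/(1+k).
f = 0.4 × 4.97 × 9.8 × sin26.9° / 1.4 ≈ 6.30 N.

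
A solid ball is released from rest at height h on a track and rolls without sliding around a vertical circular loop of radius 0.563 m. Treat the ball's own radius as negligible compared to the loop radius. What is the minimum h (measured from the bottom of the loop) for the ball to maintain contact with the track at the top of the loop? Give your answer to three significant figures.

h_min ≈ 1.52 m

For this body I = (2/5)MR², i.e. k = I/(MR²) = 0.4.
At the top, contact is just lost when gravity alone supplies the centripetal force: Mg = Mv_top²/r, i.e. v_top² = gr.
With ω = v/R, the kinetic energy at speed v is ½(1+k)Mv² = (7/10)Mv².
Energy conservation from release (height h) to the top (height 2r): Mgh = Mg(2r) + (7/10)M·gr.
Thus h_min = 2r + (1+k)r/2 = r(2 + 1.4/2) = 0.563 × 2.7 ≈ 1.52 m.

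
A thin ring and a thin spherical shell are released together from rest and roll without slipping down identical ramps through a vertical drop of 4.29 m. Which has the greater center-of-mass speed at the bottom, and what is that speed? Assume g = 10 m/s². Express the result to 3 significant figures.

For rolling without slipping, Mgh = ½(1+k)Mv² where k = I/(MR²), so v = √(2gh/(1+k)).
Thin ring: k = 1, giving v = √(2×10×4.29/2) = 6.55 m/s.
Thin spherical shell: k = 2/3, giving v = √(2×10×4.29/1.667) = 7.175 m/s.
The smaller k wins: the thin spherical shell, at ≈ 7.17 m/s.

the thin spherical shell, at v ≈ 7.17 m/s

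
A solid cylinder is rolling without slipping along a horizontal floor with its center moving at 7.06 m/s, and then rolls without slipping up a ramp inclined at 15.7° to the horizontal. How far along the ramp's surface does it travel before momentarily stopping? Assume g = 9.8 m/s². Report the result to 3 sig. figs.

For this body I = (1/2)MR², i.e. k = I/(MR²) = 0.5.
Since it rolls without slipping, ω = v/R and KE = ½Mv² + ½Iω² = ½(1+k)Mv² = (3/4)Mv².
Setting this equal to Mgh gives the vertical rise h = (1+k)v₀²/(2g) = 1.5×7.06²/(2×9.8) = 3.815 m.
The distance along the slope is d = h/sinθ = 3.815/sin15.7° ≈ 14.1 m.

d ≈ 14.1 m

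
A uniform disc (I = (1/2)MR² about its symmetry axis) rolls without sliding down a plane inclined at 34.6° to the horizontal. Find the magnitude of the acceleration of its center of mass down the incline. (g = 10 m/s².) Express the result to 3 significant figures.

a ≈ 3.79 m/s²

For this body I = (1/2)MR², i.e. k = I/(MR²) = 0.5.
Newton's second law down the slope: Mg sinθ − f = Ma. The torque equation fR = Iα (with α = a/R) gives f = kMa.
Eliminating f: Mg sinθ = (1+k)Ma, so a = g sinθ/(1+k) = 10 × sin34.6° / 1.5 ≈ 3.79 m/s².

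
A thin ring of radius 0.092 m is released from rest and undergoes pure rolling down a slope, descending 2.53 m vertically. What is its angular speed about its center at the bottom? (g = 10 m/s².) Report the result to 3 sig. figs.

With I = MR², the ratio k = I/(MR²) is 1.
Rolling without slipping gives ω = v/R, so the total kinetic energy is ½Mv² + ½Iω² = ½(1+k)Mv² = Mv².
Energy conservation Mgh = ½(1+k)Mv² gives v = √(2gh/(1+k)) = √(2 × 10 × 2.53 / 2) = 5.03 m/s.
Then ω = v/R = 5.03 / 0.092 ≈ 54.7 rad/s.

ω ≈ 54.7 rad/s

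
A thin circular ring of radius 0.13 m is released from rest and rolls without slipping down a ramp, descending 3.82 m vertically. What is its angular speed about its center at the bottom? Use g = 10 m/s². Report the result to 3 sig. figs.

ω ≈ 47.5 rad/s

The moment of inertia is MR², giving k ≡ I/(MR²) = 1.
Rolling without slipping gives ω = v/R, so the total kinetic energy is ½Mv² + ½Iω² = ½(1+k)Mv² = Mv².
Energy conservation Mgh = ½(1+k)Mv² gives v = √(2gh/(1+k)) = √(2 × 10 × 3.82 / 2) = 6.181 m/s.
Then ω = v/R = 6.181 / 0.13 ≈ 47.5 rad/s.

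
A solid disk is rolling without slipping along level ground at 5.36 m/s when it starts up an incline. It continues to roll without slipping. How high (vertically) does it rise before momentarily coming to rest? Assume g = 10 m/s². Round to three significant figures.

Here I = (1/2)MR², so the shape factor k = I/(MR²) = 0.5.
Pure rolling means v = ωR; then KE = ½Mv² + ½I(v/R)² = ½(1+k)Mv² = (3/4)Mv².
At the top the kinetic energy is zero, so (3/4)Mv₀² = Mgh.
Thus h = (1+k)v₀²/(2g) = 1.5 × 5.36² / (2 × 10) ≈ 2.15 m.

h ≈ 2.15 m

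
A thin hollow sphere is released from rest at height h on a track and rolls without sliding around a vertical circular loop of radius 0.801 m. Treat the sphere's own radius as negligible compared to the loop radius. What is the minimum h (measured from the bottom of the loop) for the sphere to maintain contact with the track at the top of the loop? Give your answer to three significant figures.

The moment of inertia is (2/3)MR², giving k ≡ I/(MR²) = 2/3.
At the top of the loop, the minimum-contact condition is Mg = Mv_top²/r, so v_top² = gr.
With ω = v/R, the kinetic energy at speed v is ½(1+k)Mv² = (5/6)Mv².
Energy conservation from release (height h) to the top (height 2r): Mgh = Mg(2r) + (5/6)M·gr.
Thus h_min = 2r + (1+k)r/2 = r(2 + 1.667/2) = 0.801 × 2.833 ≈ 2.27 m.

h_min ≈ 2.27 m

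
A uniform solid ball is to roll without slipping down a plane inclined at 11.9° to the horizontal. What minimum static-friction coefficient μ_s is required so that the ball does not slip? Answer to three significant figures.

For this body I = (2/5)MR², i.e. k = I/(MR²) = 0.4.
Newton's second law down the slope: Mg sinθ − f = Ma. The torque equation fR = Iα (with α = a/R) gives f = kMa.
These give a = g sinθ/(1+k) and the required friction f = kMg sinθ/(1+k).
With N = Mg cosθ, the no-slip condition f ≤ μN gives μ_min = f/N = k tanθ/(1+k).
μ_min = 0.4 × tan11.9° / 1.4 ≈ 0.0602.

μ_min ≈ 0.0602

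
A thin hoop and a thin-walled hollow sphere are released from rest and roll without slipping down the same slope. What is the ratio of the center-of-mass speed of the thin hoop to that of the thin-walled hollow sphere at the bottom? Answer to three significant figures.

Each satisfies Mgh = ½(1+k)Mv² with k = I/(MR²), so v ∝ 1/√(1+k).
For the thin hoop k = 1; for the thin-walled hollow sphere k = 2/3.
v₁/v₂ = √((1+k₂)/(1+k₁)) = √(1.667/2) ≈ 0.913.

v_ratio ≈ 0.913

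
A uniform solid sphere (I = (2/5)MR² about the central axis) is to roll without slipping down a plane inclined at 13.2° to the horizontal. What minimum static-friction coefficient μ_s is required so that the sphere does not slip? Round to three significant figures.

Here I = (2/5)MR², so the shape factor k = I/(MR²) = 0.4.
Translational: Mg sinθ − f = Ma. Rotational about the CM: fR = Iα = kMRa, so f = kMa.
These give a = g sinθ/(1+k) and the required friction f = kMg sinθ/(1+k).
With N = Mg cosθ, the no-slip condition f ≤ μN gives μ_min = f/N = k tanθ/(1+k).
μ_min = 0.4 × tan13.2° / 1.4 ≈ 0.0670.

μ_min ≈ 0.0670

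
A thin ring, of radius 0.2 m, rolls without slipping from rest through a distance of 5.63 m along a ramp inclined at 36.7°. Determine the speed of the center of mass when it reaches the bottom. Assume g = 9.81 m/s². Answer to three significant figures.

For this body I = MR², i.e. k = I/(MR²) = 1.
Rolling without slipping gives ω = v/R, so the total kinetic energy is ½Mv² + ½Iω² = ½(1+k)Mv² = Mv².
The vertical drop is h = L sinθ = 5.63 × sin36.7° = 3.365 m.
Setting Mgh = Mv² gives v = √(2gh/(1+k)) = √(2·9.81·3.365/2) ≈ 5.75 m/s.

v ≈ 5.75 m/s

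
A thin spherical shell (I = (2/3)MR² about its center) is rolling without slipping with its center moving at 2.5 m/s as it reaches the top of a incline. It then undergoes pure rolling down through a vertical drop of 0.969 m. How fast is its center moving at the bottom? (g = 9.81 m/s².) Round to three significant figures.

v ≈ 4.20 m/s

Here I = (2/3)MR², so the shape factor k = I/(MR²) = 2/3.
Pure rolling means v = ωR; then KE = ½Mv² + ½I(v/R)² = ½(1+k)Mv² = (5/6)Mv².
Conserving energy between top and bottom: (5/6)Mv² = (5/6)Mv₀² + Mgh, hence v² = v₀² + 2gh/(1+k).
v = √(2.5² + 2×9.81×0.969/1.667) = √17.66 ≈ 4.20 m/s.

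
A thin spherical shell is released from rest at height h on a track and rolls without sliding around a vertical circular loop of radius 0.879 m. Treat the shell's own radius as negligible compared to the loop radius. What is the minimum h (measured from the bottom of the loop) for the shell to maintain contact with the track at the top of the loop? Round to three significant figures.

With I = (2/3)MR², the ratio k = I/(MR²) is 2/3.
At the top, contact is just lost when gravity alone supplies the centripetal force: Mg = Mv_top²/r, i.e. v_top² = gr.
With ω = v/R, the kinetic energy at speed v is ½(1+k)Mv² = (5/6)Mv².
Energy conservation from release (height h) to the top (height 2r): Mgh = Mg(2r) + (5/6)M·gr.
Thus h_min = 2r + (1+k)r/2 = r(2 + 1.667/2) = 0.879 × 2.833 ≈ 2.49 m.

h_min ≈ 2.49 m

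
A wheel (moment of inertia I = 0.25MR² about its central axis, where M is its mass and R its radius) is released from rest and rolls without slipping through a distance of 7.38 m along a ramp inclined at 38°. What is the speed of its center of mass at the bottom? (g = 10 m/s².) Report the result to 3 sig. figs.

v ≈ 8.53 m/s

Here I = 0.25MR², so the shape factor k = I/(MR²) = 0.25.
Since it rolls without slipping, ω = v/R and KE = ½Mv² + ½Iω² = ½(1+k)Mv² = (5/8)Mv².
The vertical drop is h = L sinθ = 7.38 × sin38° = 4.544 m.
Setting Mgh = (5/8)Mv² gives v = √(2gh/(1+k)) = √(2·10·4.544/1.25) ≈ 8.53 m/s.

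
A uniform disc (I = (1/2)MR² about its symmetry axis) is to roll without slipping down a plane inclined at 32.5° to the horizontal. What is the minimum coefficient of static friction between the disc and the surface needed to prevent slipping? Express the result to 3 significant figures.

μ_min ≈ 0.212

For this body I = (1/2)MR², i.e. k = I/(MR²) = 0.5.
Translational: Mg sinθ − f = Ma. Rotational about the CM: fR = Iα = kMRa, so f = kMa.
These give a = g sinθ/(1+k) and the required friction f = kMg sinθ/(1+k).
With N = Mg cosθ, the no-slip condition f ≤ μN gives μ_min = f/N = k tanθ/(1+k).
μ_min = 0.5 × tan32.5° / 1.5 ≈ 0.212.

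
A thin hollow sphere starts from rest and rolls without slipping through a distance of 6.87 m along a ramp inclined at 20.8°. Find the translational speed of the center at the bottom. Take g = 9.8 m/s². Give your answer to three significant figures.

For this body I = (2/3)MR², i.e. k = I/(MR²) = 2/3.
Pure rolling means v = ωR; then KE = ½Mv² + ½I(v/R)² = ½(1+k)Mv² = (5/6)Mv².
The vertical drop is h = L sinθ = 6.87 × sin20.8° = 2.44 m.
Setting Mgh = (5/6)Mv² gives v = √(2gh/(1+k)) = √(2·9.8·2.44/1.667) ≈ 5.36 m/s.

v ≈ 5.36 m/s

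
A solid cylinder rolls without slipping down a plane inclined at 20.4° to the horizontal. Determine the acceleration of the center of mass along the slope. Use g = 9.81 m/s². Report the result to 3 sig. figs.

a ≈ 2.28 m/s²

The moment of inertia is (1/2)MR², giving k ≡ I/(MR²) = 0.5.
Translational: Mg sinθ − f = Ma. Rotational about the CM: fR = Iα = kMRa, so f = kMa.
Eliminating f: Mg sinθ = (1+k)Ma, so a = g sinθ/(1+k) = 9.81 × sin20.4° / 1.5 ≈ 2.28 m/s².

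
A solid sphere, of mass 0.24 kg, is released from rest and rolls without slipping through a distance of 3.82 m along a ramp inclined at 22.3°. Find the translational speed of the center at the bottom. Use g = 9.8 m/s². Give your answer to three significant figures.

v ≈ 4.50 m/s

For this body I = (2/5)MR², i.e. k = I/(MR²) = 0.4.
The rolling condition ω = v/R makes the rotational term ½I(v/R)² = ½kMv², so KE_total = ½(1+k)Mv² = (7/10)Mv².
The vertical drop is h = L sinθ = 3.82 × sin22.3° = 1.45 m.
Setting Mgh = (7/10)Mv² gives v = √(2gh/(1+k)) = √(2·9.8·1.45/1.4) ≈ 4.50 m/s.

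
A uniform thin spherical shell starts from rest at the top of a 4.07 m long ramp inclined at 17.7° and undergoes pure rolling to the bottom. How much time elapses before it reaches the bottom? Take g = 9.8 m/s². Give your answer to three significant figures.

t ≈ 2.13 s

With I = (2/3)MR², the ratio k = I/(MR²) is 2/3.
Translational: Mg sinθ − f = Ma. Rotational about the CM: fR = Iα = kMRa, so f = kMa.
Hence a = g sinθ/(1+k) = 9.8×sin17.7°/1.667 = 1.788 m/s².
With constant a from rest, t = √(2L/a) = √(2·4.07/1.788) ≈ 2.13 s.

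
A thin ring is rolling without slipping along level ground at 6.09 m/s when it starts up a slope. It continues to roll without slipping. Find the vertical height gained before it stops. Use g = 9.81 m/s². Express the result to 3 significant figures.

With I = MR², the ratio k = I/(MR²) is 1.
Since it rolls without slipping, ω = v/R and KE = ½Mv² + ½Iω² = ½(1+k)Mv² = Mv².
At the top the kinetic energy is zero, so Mv₀² = Mgh.
Thus h = (1+k)v₀²/(2g) = 2 × 6.09² / (2 × 9.81) ≈ 3.78 m.

h ≈ 3.78 m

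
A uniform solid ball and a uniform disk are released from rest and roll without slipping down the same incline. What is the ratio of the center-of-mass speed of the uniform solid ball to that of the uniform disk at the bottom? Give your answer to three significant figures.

Each satisfies Mgh = ½(1+k)Mv² with k = I/(MR²), so v ∝ 1/√(1+k).
For the uniform solid ball k = 0.4; for the uniform disk k = 0.5.
v₁/v₂ = √((1+k₂)/(1+k₁)) = √(1.5/1.4) ≈ 1.04.

v_ratio ≈ 1.04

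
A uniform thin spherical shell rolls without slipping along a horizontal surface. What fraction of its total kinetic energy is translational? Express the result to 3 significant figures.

fraction ≈ 0.600

Here I = (2/3)MR², so the shape factor k = I/(MR²) = 2/3.
Since ω = v/R, the translational part is ½Mv² and the rotational part is ½I(v/R)² = ½kMv²; the total is ½(1+k)Mv².
The translational fraction is therefore 1/(1+k) = 1/1.667 ≈ 0.600.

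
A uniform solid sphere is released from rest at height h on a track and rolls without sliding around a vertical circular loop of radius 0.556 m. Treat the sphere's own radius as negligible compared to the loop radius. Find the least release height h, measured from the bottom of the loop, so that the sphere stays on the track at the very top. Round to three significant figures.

h_min ≈ 1.50 m

Here I = (2/5)MR², so the shape factor k = I/(MR²) = 0.4.
At the top of the loop, the minimum-contact condition is Mg = Mv_top²/r, so v_top² = gr.
With ω = v/R, the kinetic energy at speed v is ½(1+k)Mv² = (7/10)Mv².
Energy conservation from release (height h) to the top (height 2r): Mgh = Mg(2r) + (7/10)M·gr.
Thus h_min = 2r + (1+k)r/2 = r(2 + 1.4/2) = 0.556 × 2.7 ≈ 1.50 m.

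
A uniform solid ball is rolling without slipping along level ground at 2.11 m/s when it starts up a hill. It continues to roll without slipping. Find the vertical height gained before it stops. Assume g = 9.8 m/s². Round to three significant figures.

h ≈ 0.318 m

Here I = (2/5)MR², so the shape factor k = I/(MR²) = 0.4.
Rolling without slipping gives ω = v/R, so the total kinetic energy is ½Mv² + ½Iω² = ½(1+k)Mv² = (7/10)Mv².
At the top the kinetic energy is zero, so (7/10)Mv₀² = Mgh.
Thus h = (1+k)v₀²/(2g) = 1.4 × 2.11² / (2 × 9.8) ≈ 0.318 m.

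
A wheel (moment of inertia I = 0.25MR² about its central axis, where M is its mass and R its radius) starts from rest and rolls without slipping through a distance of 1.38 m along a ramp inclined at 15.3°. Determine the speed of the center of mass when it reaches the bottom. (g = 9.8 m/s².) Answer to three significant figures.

With I = 0.25MR², the ratio k = I/(MR²) is 0.25.
Since it rolls without slipping, ω = v/R and KE = ½Mv² + ½Iω² = ½(1+k)Mv² = (5/8)Mv².
The vertical drop is h = L sinθ = 1.38 × sin15.3° = 0.3641 m.
Energy conservation: Mgh = (5/8)Mv², so v = √(2gh/(1+k)) = √(2 × 9.8 × 0.3641 / 1.25) ≈ 2.39 m/s.

v ≈ 2.39 m/s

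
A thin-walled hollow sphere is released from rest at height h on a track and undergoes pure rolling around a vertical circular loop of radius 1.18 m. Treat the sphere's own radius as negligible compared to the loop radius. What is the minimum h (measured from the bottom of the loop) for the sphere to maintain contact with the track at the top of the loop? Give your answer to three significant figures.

h_min ≈ 3.34 m

The moment of inertia is (2/3)MR², giving k ≡ I/(MR²) = 2/3.
At the top of the loop, the minimum-contact condition is Mg = Mv_top²/r, so v_top² = gr.
With ω = v/R, the kinetic energy at speed v is ½(1+k)Mv² = (5/6)Mv².
Energy conservation from release (height h) to the top (height 2r): Mgh = Mg(2r) + (5/6)M·gr.
Thus h_min = 2r + (1+k)r/2 = r(2 + 1.667/2) = 1.18 × 2.833 ≈ 3.34 m.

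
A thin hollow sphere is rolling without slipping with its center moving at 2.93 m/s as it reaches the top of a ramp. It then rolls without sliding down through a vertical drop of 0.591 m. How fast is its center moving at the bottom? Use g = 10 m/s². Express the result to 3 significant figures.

v ≈ 3.96 m/s

With I = (2/3)MR², the ratio k = I/(MR²) is 2/3.
The rolling condition ω = v/R makes the rotational term ½I(v/R)² = ½kMv², so KE_total = ½(1+k)Mv² = (5/6)Mv².
Energy conservation: (5/6)Mv₀² + Mgh = (5/6)Mv², so v² = v₀² + 2gh/(1+k).
v = √(2.93² + 2×10×0.591/1.667) = √15.68 ≈ 3.96 m/s.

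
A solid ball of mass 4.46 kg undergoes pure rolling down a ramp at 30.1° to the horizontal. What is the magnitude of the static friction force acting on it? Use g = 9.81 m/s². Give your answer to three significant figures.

Here I = (2/5)MR², so the shape factor k = I/(MR²) = 0.4.
Along the incline Mg sinθ − f = Ma, and torque about the center fR = Iα = kMR²(a/R) gives f = kMa.
Combining, a = g sinθ/(1+k) and f = kMa = kMg sinθ/(1+k).
f = 0.4 × 4.46 × 9.81 × sin30.1° / 1.4 ≈ 6.27 N.

f ≈ 6.27 N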